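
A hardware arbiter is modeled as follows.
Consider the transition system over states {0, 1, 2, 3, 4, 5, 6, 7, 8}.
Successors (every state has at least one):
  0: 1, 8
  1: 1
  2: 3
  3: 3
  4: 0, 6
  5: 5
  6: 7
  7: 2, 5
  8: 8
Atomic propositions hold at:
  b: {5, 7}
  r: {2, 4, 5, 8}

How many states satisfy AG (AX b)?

Sat(AX b) = {s : every successor in {5, 7}} = {5, 6}
AG (AX b): greatest fixpoint, start Z0 = {5, 6}, keep only states in Sat with every successor in Z. Z1 = {5}; fixed.
Sat(AG (AX b)) = {5}
|Sat(AG (AX b))| = |{5}| = 1.

1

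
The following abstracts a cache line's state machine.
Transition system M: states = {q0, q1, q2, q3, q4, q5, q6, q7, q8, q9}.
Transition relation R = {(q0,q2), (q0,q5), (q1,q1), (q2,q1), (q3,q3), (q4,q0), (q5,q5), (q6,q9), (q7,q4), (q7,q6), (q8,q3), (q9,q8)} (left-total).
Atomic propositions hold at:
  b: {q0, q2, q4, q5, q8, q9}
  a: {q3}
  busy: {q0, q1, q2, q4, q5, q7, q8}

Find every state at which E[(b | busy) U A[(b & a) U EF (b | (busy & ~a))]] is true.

{q0, q1, q2, q4, q5, q6, q7, q8, q9}

Sat(b | busy) = {q0, q1, q2, q4, q5, q7, q8, q9}
Sat(b & a) = ∅
Sat(~a) = {q0, q1, q2, q4, q5, q6, q7, q8, q9}
Sat(busy & ~a) = {q0, q1, q2, q4, q5, q7, q8}
Sat(b | (busy & ~a)) = {q0, q1, q2, q4, q5, q7, q8, q9}
EF (b | (busy & ~a)): least fixpoint, start Z0 = {q0, q1, q2, q4, q5, q7, q8, q9}, add states with some successor in Z. Z1 = {q0, q1, q2, q4, q5, q6, q7, q8, q9}; fixed.
Sat(EF (b | (busy & ~a))) = {q0, q1, q2, q4, q5, q6, q7, q8, q9}
A[(b & a) U EF (b | (busy & ~a))]: least fixpoint, start Z0 = Sat(EF (b | (busy & ~a))) = {q0, q1, q2, q4, q5, q6, q7, q8, q9}, add states in Sat(b & a) with every successor in Z. Already a fixed point.
Sat(A[(b & a) U EF (b | (busy & ~a))]) = {q0, q1, q2, q4, q5, q6, q7, q8, q9}
E[(b | busy) U A[(b & a) U EF (b | (busy & ~a))]]: least fixpoint, start Z0 = Sat(A[(b & a) U EF (b | (busy & ~a))]) = {q0, q1, q2, q4, q5, q6, q7, q8, q9}, add states in Sat(b | busy) with some successor in Z. Already a fixed point.
Sat(E[(b | busy) U A[(b & a) U EF (b | (busy & ~a))]]) = {q0, q1, q2, q4, q5, q6, q7, q8, q9}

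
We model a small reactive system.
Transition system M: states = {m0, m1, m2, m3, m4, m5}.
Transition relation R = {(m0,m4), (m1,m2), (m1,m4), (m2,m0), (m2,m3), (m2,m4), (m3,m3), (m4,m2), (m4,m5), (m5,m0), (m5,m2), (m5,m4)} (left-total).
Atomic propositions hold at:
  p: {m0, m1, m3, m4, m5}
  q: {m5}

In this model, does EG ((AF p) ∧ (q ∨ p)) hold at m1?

Yes

AF p: least fixpoint, start Z0 = {m0, m1, m3, m4, m5}, add states with every successor in Z. Z1 = {m0, m1, m2, m3, m4, m5}; fixed.
Sat(AF p) = {m0, m1, m2, m3, m4, m5}
Sat(q ∨ p) = {m0, m1, m3, m4, m5}
Sat((AF p) ∧ (q ∨ p)) = {m0, m1, m3, m4, m5}
EG ((AF p) ∧ (q ∨ p)): greatest fixpoint, start Z0 = {m0, m1, m3, m4, m5}, keep only states in Sat with some successor in Z. Already a fixed point.
Sat(EG ((AF p) ∧ (q ∨ p))) = {m0, m1, m3, m4, m5}
m1 ∈ Sat(EG ((AF p) ∧ (q ∨ p))) = {m0, m1, m3, m4, m5}, so the formula holds at m1.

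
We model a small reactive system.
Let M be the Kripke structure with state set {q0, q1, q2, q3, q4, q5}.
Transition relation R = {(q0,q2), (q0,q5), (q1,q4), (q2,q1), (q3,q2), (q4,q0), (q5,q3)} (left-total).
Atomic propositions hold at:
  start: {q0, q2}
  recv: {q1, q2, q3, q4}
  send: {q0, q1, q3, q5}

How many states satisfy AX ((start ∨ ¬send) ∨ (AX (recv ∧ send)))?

Sat(¬send) = {q2, q4}
Sat(start ∨ ¬send) = {q0, q2, q4}
Sat(recv ∧ send) = {q1, q3}
Sat(AX (recv ∧ send)) = {s : every successor in {q1, q3}} = {q2, q5}
Sat((start ∨ ¬send) ∨ (AX (recv ∧ send))) = {q0, q2, q4, q5}
Sat(AX ((start ∨ ¬send) ∨ (AX (recv ∧ send)))) = {s : every successor in {q0, q2, q4, q5}} = {q0, q1, q3, q4}
|Sat(AX ((start ∨ ¬send) ∨ (AX (recv ∧ send))))| = |{q0, q1, q3, q4}| = 4.

4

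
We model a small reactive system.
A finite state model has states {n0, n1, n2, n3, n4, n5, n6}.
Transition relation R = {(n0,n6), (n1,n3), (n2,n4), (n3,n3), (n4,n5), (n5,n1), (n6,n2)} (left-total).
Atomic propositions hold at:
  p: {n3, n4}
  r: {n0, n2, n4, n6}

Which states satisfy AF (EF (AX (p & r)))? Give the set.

{n0, n2, n6}

Sat(p & r) = {n4}
Sat(AX (p & r)) = {s : every successor in {n4}} = {n2}
EF (AX (p & r)): least fixpoint, start Z0 = {n2}, add states with some successor in Z. Z1 = {n2, n6}; Z2 = {n0, n2, n6}; fixed.
Sat(EF (AX (p & r))) = {n0, n2, n6}
AF (EF (AX (p & r))): least fixpoint, start Z0 = {n0, n2, n6}, add states with every successor in Z. Already a fixed point.
Sat(AF (EF (AX (p & r)))) = {n0, n2, n6}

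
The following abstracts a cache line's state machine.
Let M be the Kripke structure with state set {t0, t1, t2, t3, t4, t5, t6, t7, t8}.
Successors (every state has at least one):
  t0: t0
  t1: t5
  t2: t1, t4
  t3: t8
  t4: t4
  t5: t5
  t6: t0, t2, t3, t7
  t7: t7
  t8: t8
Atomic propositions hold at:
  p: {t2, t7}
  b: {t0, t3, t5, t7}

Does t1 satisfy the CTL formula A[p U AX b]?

Sat(AX b) = {s : every successor in {t0, t3, t5, t7}} = {t0, t1, t5, t7}
A[p U AX b]: least fixpoint, start Z0 = Sat(AX b) = {t0, t1, t5, t7}, add states in Sat(p) with every successor in Z. Already a fixed point.
Sat(A[p U AX b]) = {t0, t1, t5, t7}
t1 ∈ Sat(A[p U AX b]) = {t0, t1, t5, t7}, so the formula holds at t1.

Yes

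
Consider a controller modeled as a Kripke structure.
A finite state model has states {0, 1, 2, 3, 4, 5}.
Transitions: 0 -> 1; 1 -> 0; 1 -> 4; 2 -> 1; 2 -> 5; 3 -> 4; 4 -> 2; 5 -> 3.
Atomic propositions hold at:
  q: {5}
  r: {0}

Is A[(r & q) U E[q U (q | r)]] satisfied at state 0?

Yes

Sat(r & q) = ∅
Sat(q | r) = {0, 5}
E[q U (q | r)]: least fixpoint, start Z0 = Sat((q | r)) = {0, 5}, add states in Sat(q) with some successor in Z. Already a fixed point.
Sat(E[q U (q | r)]) = {0, 5}
A[(r & q) U E[q U (q | r)]]: least fixpoint, start Z0 = Sat(E[q U (q | r)]) = {0, 5}, add states in Sat(r & q) with every successor in Z. Already a fixed point.
Sat(A[(r & q) U E[q U (q | r)]]) = {0, 5}
0 ∈ Sat(A[(r & q) U E[q U (q | r)]]) = {0, 5}, so the formula holds at 0.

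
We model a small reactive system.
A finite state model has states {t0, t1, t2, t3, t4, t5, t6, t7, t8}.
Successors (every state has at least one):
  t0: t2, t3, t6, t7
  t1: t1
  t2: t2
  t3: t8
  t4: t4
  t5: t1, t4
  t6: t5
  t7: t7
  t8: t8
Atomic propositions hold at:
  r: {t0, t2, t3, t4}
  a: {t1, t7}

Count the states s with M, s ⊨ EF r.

6

EF r: least fixpoint, start Z0 = {t0, t2, t3, t4}, add states with some successor in Z. Z1 = {t0, t2, t3, t4, t5}; Z2 = {t0, t2, t3, t4, t5, t6}; fixed.
Sat(EF r) = {t0, t2, t3, t4, t5, t6}
|Sat(EF r)| = |{t0, t2, t3, t4, t5, t6}| = 6.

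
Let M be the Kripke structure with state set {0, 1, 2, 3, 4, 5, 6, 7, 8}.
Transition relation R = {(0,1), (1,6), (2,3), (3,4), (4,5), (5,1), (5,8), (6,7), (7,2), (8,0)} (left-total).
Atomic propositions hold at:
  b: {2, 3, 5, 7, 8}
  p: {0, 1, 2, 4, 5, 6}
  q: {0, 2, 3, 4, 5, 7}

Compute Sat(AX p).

Sat(AX p) = {s : every successor in {0, 1, 2, 4, 5, 6}} = {0, 1, 3, 4, 7, 8}

{0, 1, 3, 4, 7, 8}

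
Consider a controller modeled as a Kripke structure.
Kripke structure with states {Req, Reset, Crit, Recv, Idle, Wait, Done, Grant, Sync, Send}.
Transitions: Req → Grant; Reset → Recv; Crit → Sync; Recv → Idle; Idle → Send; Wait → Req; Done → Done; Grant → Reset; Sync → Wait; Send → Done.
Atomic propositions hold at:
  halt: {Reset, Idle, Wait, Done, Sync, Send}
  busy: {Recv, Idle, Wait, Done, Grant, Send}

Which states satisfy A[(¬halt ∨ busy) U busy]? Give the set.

Sat(¬halt) = {Req, Crit, Recv, Grant}
Sat(¬halt ∨ busy) = {Req, Crit, Recv, Idle, Wait, Done, Grant, Send}
A[(¬halt ∨ busy) U busy]: least fixpoint, start Z0 = Sat(busy) = {Recv, Idle, Wait, Done, Grant, Send}, add states in Sat(¬halt ∨ busy) with every successor in Z. Z1 = {Req, Recv, Idle, Wait, Done, Grant, Send}; fixed.
Sat(A[(¬halt ∨ busy) U busy]) = {Req, Recv, Idle, Wait, Done, Grant, Send}

{Req, Recv, Idle, Wait, Done, Grant, Send}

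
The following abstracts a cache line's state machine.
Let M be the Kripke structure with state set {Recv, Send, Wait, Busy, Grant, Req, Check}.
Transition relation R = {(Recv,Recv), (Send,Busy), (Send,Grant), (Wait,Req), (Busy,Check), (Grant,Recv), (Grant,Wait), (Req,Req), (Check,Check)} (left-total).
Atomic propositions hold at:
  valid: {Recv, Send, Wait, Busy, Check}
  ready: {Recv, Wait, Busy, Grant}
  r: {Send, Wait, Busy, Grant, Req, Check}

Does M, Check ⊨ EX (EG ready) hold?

No

EG ready: greatest fixpoint, start Z0 = {Recv, Wait, Busy, Grant}, keep only states in Sat with some successor in Z. Z1 = {Recv, Grant}; fixed.
Sat(EG ready) = {Recv, Grant}
Sat(EX (EG ready)) = {s : some successor in {Recv, Grant}} = {Recv, Send, Grant}
Check ∉ Sat(EX (EG ready)) = {Recv, Send, Grant}, so the formula does not hold at Check.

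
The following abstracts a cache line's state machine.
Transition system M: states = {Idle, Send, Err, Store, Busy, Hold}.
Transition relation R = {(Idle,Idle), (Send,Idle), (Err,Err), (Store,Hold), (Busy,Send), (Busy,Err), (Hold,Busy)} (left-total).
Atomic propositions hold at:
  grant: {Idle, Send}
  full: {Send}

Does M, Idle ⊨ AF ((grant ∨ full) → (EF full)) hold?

Sat(grant ∨ full) = {Idle, Send}
EF full: least fixpoint, start Z0 = {Send}, add states with some successor in Z. Z1 = {Send, Busy}; Z2 = {Send, Busy, Hold}; Z3 = {Send, Store, Busy, Hold}; fixed.
Sat(EF full) = {Send, Store, Busy, Hold}
Sat((grant ∨ full) → (EF full)) = {Send, Err, Store, Busy, Hold}
AF ((grant ∨ full) → (EF full)): least fixpoint, start Z0 = {Send, Err, Store, Busy, Hold}, add states with every successor in Z. Already a fixed point.
Sat(AF ((grant ∨ full) → (EF full))) = {Send, Err, Store, Busy, Hold}
Idle ∉ Sat(AF ((grant ∨ full) → (EF full))) = {Send, Err, Store, Busy, Hold}, so the formula does not hold at Idle.

No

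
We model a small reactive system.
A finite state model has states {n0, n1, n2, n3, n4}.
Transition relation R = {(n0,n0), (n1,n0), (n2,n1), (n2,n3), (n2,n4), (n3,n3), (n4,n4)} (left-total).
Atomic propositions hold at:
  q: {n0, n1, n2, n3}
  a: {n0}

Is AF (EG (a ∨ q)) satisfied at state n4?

No

Sat(a ∨ q) = {n0, n1, n2, n3}
EG (a ∨ q): greatest fixpoint, start Z0 = {n0, n1, n2, n3}, keep only states in Sat with some successor in Z. Already a fixed point.
Sat(EG (a ∨ q)) = {n0, n1, n2, n3}
AF (EG (a ∨ q)): least fixpoint, start Z0 = {n0, n1, n2, n3}, add states with every successor in Z. Already a fixed point.
Sat(AF (EG (a ∨ q))) = {n0, n1, n2, n3}
n4 ∉ Sat(AF (EG (a ∨ q))) = {n0, n1, n2, n3}, so the formula does not hold at n4.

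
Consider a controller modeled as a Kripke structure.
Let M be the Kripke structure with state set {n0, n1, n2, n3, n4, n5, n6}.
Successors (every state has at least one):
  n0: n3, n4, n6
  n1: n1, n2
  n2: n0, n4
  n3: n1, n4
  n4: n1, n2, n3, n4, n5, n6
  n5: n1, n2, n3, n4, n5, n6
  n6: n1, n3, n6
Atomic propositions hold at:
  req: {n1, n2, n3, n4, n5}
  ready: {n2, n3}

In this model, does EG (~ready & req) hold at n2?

No

Sat(~ready) = {n0, n1, n4, n5, n6}
Sat(~ready & req) = {n1, n4, n5}
EG (~ready & req): greatest fixpoint, start Z0 = {n1, n4, n5}, keep only states in Sat with some successor in Z. Already a fixed point.
Sat(EG (~ready & req)) = {n1, n4, n5}
n2 ∉ Sat(EG (~ready & req)) = {n1, n4, n5}, so the formula does not hold at n2.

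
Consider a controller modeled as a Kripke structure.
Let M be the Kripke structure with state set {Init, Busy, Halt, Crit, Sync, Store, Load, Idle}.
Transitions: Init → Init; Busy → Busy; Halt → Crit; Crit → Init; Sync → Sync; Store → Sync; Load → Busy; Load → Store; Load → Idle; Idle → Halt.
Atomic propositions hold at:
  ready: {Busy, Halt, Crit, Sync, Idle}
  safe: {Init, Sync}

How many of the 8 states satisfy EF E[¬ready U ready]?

7

Sat(¬ready) = {Init, Store, Load}
E[¬ready U ready]: least fixpoint, start Z0 = Sat(ready) = {Busy, Halt, Crit, Sync, Idle}, add states in Sat(¬ready) with some successor in Z. Z1 = {Busy, Halt, Crit, Sync, Store, Load, Idle}; fixed.
Sat(E[¬ready U ready]) = {Busy, Halt, Crit, Sync, Store, Load, Idle}
EF E[¬ready U ready]: least fixpoint, start Z0 = {Busy, Halt, Crit, Sync, Store, Load, Idle}, add states with some successor in Z. Already a fixed point.
Sat(EF E[¬ready U ready]) = {Busy, Halt, Crit, Sync, Store, Load, Idle}
|Sat(EF E[¬ready U ready])| = |{Busy, Halt, Crit, Sync, Store, Load, Idle}| = 7.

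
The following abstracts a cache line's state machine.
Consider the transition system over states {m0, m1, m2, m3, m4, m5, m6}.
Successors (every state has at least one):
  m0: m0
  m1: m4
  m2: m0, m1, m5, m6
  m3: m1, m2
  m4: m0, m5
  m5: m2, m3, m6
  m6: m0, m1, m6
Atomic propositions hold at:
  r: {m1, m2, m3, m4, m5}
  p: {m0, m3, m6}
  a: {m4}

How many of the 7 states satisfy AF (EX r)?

Sat(EX r) = {s : some successor in {m1, m2, m3, m4, m5}} = {m1, m2, m3, m4, m5, m6}
AF (EX r): least fixpoint, start Z0 = {m1, m2, m3, m4, m5, m6}, add states with every successor in Z. Already a fixed point.
Sat(AF (EX r)) = {m1, m2, m3, m4, m5, m6}
|Sat(AF (EX r))| = |{m1, m2, m3, m4, m5, m6}| = 6.

6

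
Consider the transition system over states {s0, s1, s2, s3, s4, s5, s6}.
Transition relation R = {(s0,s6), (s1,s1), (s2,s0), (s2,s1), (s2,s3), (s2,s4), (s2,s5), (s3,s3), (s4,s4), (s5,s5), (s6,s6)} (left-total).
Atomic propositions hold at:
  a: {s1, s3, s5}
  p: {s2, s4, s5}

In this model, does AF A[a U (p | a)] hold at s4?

Sat(p | a) = {s1, s2, s3, s4, s5}
A[a U (p | a)]: least fixpoint, start Z0 = Sat((p | a)) = {s1, s2, s3, s4, s5}, add states in Sat(a) with every successor in Z. Already a fixed point.
Sat(A[a U (p | a)]) = {s1, s2, s3, s4, s5}
AF A[a U (p | a)]: least fixpoint, start Z0 = {s1, s2, s3, s4, s5}, add states with every successor in Z. Already a fixed point.
Sat(AF A[a U (p | a)]) = {s1, s2, s3, s4, s5}
s4 ∈ Sat(AF A[a U (p | a)]) = {s1, s2, s3, s4, s5}, so the formula holds at s4.

Yes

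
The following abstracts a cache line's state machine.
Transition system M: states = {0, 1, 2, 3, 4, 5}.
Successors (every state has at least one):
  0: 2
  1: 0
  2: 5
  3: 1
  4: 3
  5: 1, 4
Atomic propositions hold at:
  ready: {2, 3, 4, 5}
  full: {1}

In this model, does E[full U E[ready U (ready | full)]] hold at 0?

Sat(ready | full) = {1, 2, 3, 4, 5}
E[ready U (ready | full)]: least fixpoint, start Z0 = Sat((ready | full)) = {1, 2, 3, 4, 5}, add states in Sat(ready) with some successor in Z. Already a fixed point.
Sat(E[ready U (ready | full)]) = {1, 2, 3, 4, 5}
E[full U E[ready U (ready | full)]]: least fixpoint, start Z0 = Sat(E[ready U (ready | full)]) = {1, 2, 3, 4, 5}, add states in Sat(full) with some successor in Z. Already a fixed point.
Sat(E[full U E[ready U (ready | full)]]) = {1, 2, 3, 4, 5}
0 ∉ Sat(E[full U E[ready U (ready | full)]]) = {1, 2, 3, 4, 5}, so the formula does not hold at 0.

No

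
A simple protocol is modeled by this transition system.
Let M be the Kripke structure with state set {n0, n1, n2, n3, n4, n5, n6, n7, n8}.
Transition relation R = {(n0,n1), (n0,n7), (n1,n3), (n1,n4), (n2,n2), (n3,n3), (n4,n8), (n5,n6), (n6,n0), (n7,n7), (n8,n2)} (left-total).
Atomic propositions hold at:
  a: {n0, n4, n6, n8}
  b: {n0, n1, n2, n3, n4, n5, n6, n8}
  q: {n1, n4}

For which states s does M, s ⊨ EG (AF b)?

AF b: least fixpoint, start Z0 = {n0, n1, n2, n3, n4, n5, n6, n8}, add states with every successor in Z. Already a fixed point.
Sat(AF b) = {n0, n1, n2, n3, n4, n5, n6, n8}
EG (AF b): greatest fixpoint, start Z0 = {n0, n1, n2, n3, n4, n5, n6, n8}, keep only states in Sat with some successor in Z. Already a fixed point.
Sat(EG (AF b)) = {n0, n1, n2, n3, n4, n5, n6, n8}

{n0, n1, n2, n3, n4, n5, n6, n8}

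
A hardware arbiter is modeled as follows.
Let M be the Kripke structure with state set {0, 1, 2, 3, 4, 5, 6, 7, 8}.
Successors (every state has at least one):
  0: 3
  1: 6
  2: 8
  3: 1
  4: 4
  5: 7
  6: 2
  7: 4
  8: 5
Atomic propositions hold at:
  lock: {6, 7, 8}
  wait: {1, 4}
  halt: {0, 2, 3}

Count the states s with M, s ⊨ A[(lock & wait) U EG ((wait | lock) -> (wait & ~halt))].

1

Sat(lock & wait) = ∅
Sat(wait | lock) = {1, 4, 6, 7, 8}
Sat(~halt) = {1, 4, 5, 6, 7, 8}
Sat(wait & ~halt) = {1, 4}
Sat((wait | lock) -> (wait & ~halt)) = {0, 1, 2, 3, 4, 5}
EG ((wait | lock) -> (wait & ~halt)): greatest fixpoint, start Z0 = {0, 1, 2, 3, 4, 5}, keep only states in Sat with some successor in Z. Z1 = {0, 3, 4}; Z2 = {0, 4}; Z3 = {4}; fixed.
Sat(EG ((wait | lock) -> (wait & ~halt))) = {4}
A[(lock & wait) U EG ((wait | lock) -> (wait & ~halt))]: least fixpoint, start Z0 = Sat(EG ((wait | lock) -> (wait & ~halt))) = {4}, add states in Sat(lock & wait) with every successor in Z. Already a fixed point.
Sat(A[(lock & wait) U EG ((wait | lock) -> (wait & ~halt))]) = {4}
|Sat(A[(lock & wait) U EG ((wait | lock) -> (wait & ~halt))])| = |{4}| = 1.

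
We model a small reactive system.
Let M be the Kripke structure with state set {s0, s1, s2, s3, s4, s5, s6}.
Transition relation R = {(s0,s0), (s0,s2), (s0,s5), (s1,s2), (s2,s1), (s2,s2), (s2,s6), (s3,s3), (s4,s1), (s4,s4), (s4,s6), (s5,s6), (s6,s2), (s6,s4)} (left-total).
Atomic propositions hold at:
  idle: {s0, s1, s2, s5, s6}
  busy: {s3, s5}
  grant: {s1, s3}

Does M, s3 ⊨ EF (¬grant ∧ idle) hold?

No

Sat(¬grant) = {s0, s2, s4, s5, s6}
Sat(¬grant ∧ idle) = {s0, s2, s5, s6}
EF (¬grant ∧ idle): least fixpoint, start Z0 = {s0, s2, s5, s6}, add states with some successor in Z. Z1 = {s0, s1, s2, s4, s5, s6}; fixed.
Sat(EF (¬grant ∧ idle)) = {s0, s1, s2, s4, s5, s6}
s3 ∉ Sat(EF (¬grant ∧ idle)) = {s0, s1, s2, s4, s5, s6}, so the formula does not hold at s3.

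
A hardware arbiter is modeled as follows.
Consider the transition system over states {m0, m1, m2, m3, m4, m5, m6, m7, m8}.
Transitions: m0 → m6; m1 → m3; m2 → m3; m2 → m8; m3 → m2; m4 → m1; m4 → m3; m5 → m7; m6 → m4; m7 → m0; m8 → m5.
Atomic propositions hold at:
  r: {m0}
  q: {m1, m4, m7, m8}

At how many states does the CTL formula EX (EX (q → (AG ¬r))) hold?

Sat(¬r) = {m1, m2, m3, m4, m5, m6, m7, m8}
AG ¬r: greatest fixpoint, start Z0 = {m1, m2, m3, m4, m5, m6, m7, m8}, keep only states in Sat with every successor in Z. Z1 = {m1, m2, m3, m4, m5, m6, m8}; Z2 = {m1, m2, m3, m4, m6, m8}; Z3 = {m1, m2, m3, m4, m6}; Z4 = {m1, m3, m4, m6}; Z5 = {m1, m4, m6}; Z6 = {m6}; Z7 = ∅; fixed.
Sat(AG ¬r) = ∅
Sat(q → (AG ¬r)) = {m0, m2, m3, m5, m6}
Sat(EX (q → (AG ¬r))) = {s : some successor in {m0, m2, m3, m5, m6}} = {m0, m1, m2, m3, m4, m7, m8}
Sat(EX (EX (q → (AG ¬r)))) = {s : some successor in {m0, m1, m2, m3, m4, m7, m8}} = {m1, m2, m3, m4, m5, m6, m7}
|Sat(EX (EX (q → (AG ¬r))))| = |{m1, m2, m3, m4, m5, m6, m7}| = 7.

7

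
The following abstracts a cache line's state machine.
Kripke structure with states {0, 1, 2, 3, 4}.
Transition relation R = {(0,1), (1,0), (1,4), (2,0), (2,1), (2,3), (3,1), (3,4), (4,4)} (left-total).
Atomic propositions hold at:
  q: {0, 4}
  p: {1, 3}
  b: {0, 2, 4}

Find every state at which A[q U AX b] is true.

{0, 1, 4}

Sat(AX b) = {s : every successor in {0, 2, 4}} = {1, 4}
A[q U AX b]: least fixpoint, start Z0 = Sat(AX b) = {1, 4}, add states in Sat(q) with every successor in Z. Z1 = {0, 1, 4}; fixed.
Sat(A[q U AX b]) = {0, 1, 4}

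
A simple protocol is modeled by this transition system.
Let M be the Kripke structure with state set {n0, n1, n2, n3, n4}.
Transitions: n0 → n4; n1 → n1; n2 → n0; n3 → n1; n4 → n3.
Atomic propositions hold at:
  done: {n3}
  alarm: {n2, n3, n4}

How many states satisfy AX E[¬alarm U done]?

1

Sat(¬alarm) = {n0, n1}
E[¬alarm U done]: least fixpoint, start Z0 = Sat(done) = {n3}, add states in Sat(¬alarm) with some successor in Z. Already a fixed point.
Sat(E[¬alarm U done]) = {n3}
Sat(AX E[¬alarm U done]) = {s : every successor in {n3}} = {n4}
|Sat(AX E[¬alarm U done])| = |{n4}| = 1.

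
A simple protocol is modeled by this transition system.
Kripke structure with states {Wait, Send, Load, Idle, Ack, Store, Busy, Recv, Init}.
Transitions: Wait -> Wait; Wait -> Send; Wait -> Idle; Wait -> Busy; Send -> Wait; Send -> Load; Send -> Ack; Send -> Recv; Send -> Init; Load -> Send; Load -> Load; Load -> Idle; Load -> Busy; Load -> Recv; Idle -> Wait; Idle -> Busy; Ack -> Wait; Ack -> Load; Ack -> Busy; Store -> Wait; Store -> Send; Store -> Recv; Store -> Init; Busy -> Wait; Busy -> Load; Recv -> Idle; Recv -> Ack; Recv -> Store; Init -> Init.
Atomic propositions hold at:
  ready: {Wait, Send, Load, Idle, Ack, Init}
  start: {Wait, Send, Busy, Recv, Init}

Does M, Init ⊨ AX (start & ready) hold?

Yes

Sat(start & ready) = {Wait, Send, Init}
Sat(AX (start & ready)) = {s : every successor in {Wait, Send, Init}} = {Init}
Init ∈ Sat(AX (start & ready)) = {Init}, so the formula holds at Init.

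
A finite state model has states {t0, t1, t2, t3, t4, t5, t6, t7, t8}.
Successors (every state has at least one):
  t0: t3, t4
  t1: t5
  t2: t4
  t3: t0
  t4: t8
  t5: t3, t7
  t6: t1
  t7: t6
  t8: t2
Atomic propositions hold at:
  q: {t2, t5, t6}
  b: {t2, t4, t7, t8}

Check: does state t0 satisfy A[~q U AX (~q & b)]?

Sat(~q) = {t0, t1, t3, t4, t7, t8}
Sat(~q & b) = {t4, t7, t8}
Sat(AX (~q & b)) = {s : every successor in {t4, t7, t8}} = {t2, t4}
A[~q U AX (~q & b)]: least fixpoint, start Z0 = Sat(AX (~q & b)) = {t2, t4}, add states in Sat(~q) with every successor in Z. Z1 = {t2, t4, t8}; fixed.
Sat(A[~q U AX (~q & b)]) = {t2, t4, t8}
t0 ∉ Sat(A[~q U AX (~q & b)]) = {t2, t4, t8}, so the formula does not hold at t0.

No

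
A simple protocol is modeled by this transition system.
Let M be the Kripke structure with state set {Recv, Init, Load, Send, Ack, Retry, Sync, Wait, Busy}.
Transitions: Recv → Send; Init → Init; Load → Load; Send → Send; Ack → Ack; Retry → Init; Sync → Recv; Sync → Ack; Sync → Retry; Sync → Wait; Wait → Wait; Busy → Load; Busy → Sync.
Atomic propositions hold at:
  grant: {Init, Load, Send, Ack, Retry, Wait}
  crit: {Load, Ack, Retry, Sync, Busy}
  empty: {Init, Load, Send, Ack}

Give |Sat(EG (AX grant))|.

7

Sat(AX grant) = {s : every successor in {Init, Load, Send, Ack, Retry, Wait}} = {Recv, Init, Load, Send, Ack, Retry, Wait}
EG (AX grant): greatest fixpoint, start Z0 = {Recv, Init, Load, Send, Ack, Retry, Wait}, keep only states in Sat with some successor in Z. Already a fixed point.
Sat(EG (AX grant)) = {Recv, Init, Load, Send, Ack, Retry, Wait}
|Sat(EG (AX grant))| = |{Recv, Init, Load, Send, Ack, Retry, Wait}| = 7.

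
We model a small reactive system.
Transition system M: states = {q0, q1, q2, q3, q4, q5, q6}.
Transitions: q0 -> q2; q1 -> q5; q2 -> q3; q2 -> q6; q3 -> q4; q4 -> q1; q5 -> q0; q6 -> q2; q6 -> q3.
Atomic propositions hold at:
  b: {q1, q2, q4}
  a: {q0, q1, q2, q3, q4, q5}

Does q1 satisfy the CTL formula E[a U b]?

E[a U b]: least fixpoint, start Z0 = Sat(b) = {q1, q2, q4}, add states in Sat(a) with some successor in Z. Z1 = {q0, q1, q2, q3, q4}; Z2 = {q0, q1, q2, q3, q4, q5}; fixed.
Sat(E[a U b]) = {q0, q1, q2, q3, q4, q5}
q1 ∈ Sat(E[a U b]) = {q0, q1, q2, q3, q4, q5}, so the formula holds at q1.

Yes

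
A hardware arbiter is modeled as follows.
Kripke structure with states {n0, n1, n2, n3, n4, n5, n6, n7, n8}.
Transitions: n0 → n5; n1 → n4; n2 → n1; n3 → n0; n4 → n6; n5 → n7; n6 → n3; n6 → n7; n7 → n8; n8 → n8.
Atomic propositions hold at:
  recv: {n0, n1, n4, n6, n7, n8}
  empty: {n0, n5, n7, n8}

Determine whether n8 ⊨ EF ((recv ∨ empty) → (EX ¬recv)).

Sat(recv ∨ empty) = {n0, n1, n4, n5, n6, n7, n8}
Sat(¬recv) = {n2, n3, n5}
Sat(EX ¬recv) = {s : some successor in {n2, n3, n5}} = {n0, n6}
Sat((recv ∨ empty) → (EX ¬recv)) = {n0, n2, n3, n6}
EF ((recv ∨ empty) → (EX ¬recv)): least fixpoint, start Z0 = {n0, n2, n3, n6}, add states with some successor in Z. Z1 = {n0, n2, n3, n4, n6}; Z2 = {n0, n1, n2, n3, n4, n6}; fixed.
Sat(EF ((recv ∨ empty) → (EX ¬recv))) = {n0, n1, n2, n3, n4, n6}
n8 ∉ Sat(EF ((recv ∨ empty) → (EX ¬recv))) = {n0, n1, n2, n3, n4, n6}, so the formula does not hold at n8.

No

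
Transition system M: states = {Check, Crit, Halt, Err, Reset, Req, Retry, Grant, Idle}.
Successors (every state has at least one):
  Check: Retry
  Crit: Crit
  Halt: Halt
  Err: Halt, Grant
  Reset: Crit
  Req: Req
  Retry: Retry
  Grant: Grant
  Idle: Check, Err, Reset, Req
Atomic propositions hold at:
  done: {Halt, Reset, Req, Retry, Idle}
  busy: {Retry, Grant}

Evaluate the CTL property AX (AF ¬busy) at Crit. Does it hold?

Sat(¬busy) = {Check, Crit, Halt, Err, Reset, Req, Idle}
AF ¬busy: least fixpoint, start Z0 = {Check, Crit, Halt, Err, Reset, Req, Idle}, add states with every successor in Z. Already a fixed point.
Sat(AF ¬busy) = {Check, Crit, Halt, Err, Reset, Req, Idle}
Sat(AX (AF ¬busy)) = {s : every successor in {Check, Crit, Halt, Err, Reset, Req, Idle}} = {Crit, Halt, Reset, Req, Idle}
Crit ∈ Sat(AX (AF ¬busy)) = {Crit, Halt, Reset, Req, Idle}, so the formula holds at Crit.

Yes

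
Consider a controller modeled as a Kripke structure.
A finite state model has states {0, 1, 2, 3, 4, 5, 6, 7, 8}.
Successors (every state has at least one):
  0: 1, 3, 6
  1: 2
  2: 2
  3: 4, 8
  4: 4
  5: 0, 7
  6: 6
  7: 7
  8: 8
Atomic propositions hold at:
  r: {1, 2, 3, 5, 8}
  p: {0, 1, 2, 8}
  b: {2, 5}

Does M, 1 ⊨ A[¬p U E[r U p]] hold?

Sat(¬p) = {3, 4, 5, 6, 7}
E[r U p]: least fixpoint, start Z0 = Sat(p) = {0, 1, 2, 8}, add states in Sat(r) with some successor in Z. Z1 = {0, 1, 2, 3, 5, 8}; fixed.
Sat(E[r U p]) = {0, 1, 2, 3, 5, 8}
A[¬p U E[r U p]]: least fixpoint, start Z0 = Sat(E[r U p]) = {0, 1, 2, 3, 5, 8}, add states in Sat(¬p) with every successor in Z. Already a fixed point.
Sat(A[¬p U E[r U p]]) = {0, 1, 2, 3, 5, 8}
1 ∈ Sat(A[¬p U E[r U p]]) = {0, 1, 2, 3, 5, 8}, so the formula holds at 1.

Yes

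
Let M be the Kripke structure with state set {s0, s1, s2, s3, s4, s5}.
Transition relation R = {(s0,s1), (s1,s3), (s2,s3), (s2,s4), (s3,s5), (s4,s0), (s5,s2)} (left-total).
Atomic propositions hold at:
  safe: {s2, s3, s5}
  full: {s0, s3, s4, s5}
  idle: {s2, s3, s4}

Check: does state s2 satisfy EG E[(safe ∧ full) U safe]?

Yes

Sat(safe ∧ full) = {s3, s5}
E[(safe ∧ full) U safe]: least fixpoint, start Z0 = Sat(safe) = {s2, s3, s5}, add states in Sat(safe ∧ full) with some successor in Z. Already a fixed point.
Sat(E[(safe ∧ full) U safe]) = {s2, s3, s5}
EG E[(safe ∧ full) U safe]: greatest fixpoint, start Z0 = {s2, s3, s5}, keep only states in Sat with some successor in Z. Already a fixed point.
Sat(EG E[(safe ∧ full) U safe]) = {s2, s3, s5}
s2 ∈ Sat(EG E[(safe ∧ full) U safe]) = {s2, s3, s5}, so the formula holds at s2.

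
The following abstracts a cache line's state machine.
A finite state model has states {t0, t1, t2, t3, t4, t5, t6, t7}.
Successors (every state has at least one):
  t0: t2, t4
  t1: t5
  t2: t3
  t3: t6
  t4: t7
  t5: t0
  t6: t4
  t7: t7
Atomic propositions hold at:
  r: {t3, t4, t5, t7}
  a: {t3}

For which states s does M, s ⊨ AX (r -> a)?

{t2, t3, t5}

Sat(r -> a) = {t0, t1, t2, t3, t6}
Sat(AX (r -> a)) = {s : every successor in {t0, t1, t2, t3, t6}} = {t2, t3, t5}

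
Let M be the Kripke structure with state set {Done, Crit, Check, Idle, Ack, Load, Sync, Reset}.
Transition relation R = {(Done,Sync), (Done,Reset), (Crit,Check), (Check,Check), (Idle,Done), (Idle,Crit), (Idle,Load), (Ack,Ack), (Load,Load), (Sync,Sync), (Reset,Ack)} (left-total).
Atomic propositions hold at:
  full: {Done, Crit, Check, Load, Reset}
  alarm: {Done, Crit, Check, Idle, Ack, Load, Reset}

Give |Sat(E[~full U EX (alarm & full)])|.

5

Sat(~full) = {Idle, Ack, Sync}
Sat(alarm & full) = {Done, Crit, Check, Load, Reset}
Sat(EX (alarm & full)) = {s : some successor in {Done, Crit, Check, Load, Reset}} = {Done, Crit, Check, Idle, Load}
E[~full U EX (alarm & full)]: least fixpoint, start Z0 = Sat(EX (alarm & full)) = {Done, Crit, Check, Idle, Load}, add states in Sat(~full) with some successor in Z. Already a fixed point.
Sat(E[~full U EX (alarm & full)]) = {Done, Crit, Check, Idle, Load}
|Sat(E[~full U EX (alarm & full)])| = |{Done, Crit, Check, Idle, Load}| = 5.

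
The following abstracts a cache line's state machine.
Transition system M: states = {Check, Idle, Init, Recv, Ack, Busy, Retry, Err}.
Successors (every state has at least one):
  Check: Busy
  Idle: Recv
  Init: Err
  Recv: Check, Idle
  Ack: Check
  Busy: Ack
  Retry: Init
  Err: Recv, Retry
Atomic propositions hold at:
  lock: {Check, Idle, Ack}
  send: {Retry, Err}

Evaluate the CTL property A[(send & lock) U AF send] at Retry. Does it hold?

Sat(send & lock) = ∅
AF send: least fixpoint, start Z0 = {Retry, Err}, add states with every successor in Z. Z1 = {Init, Retry, Err}; fixed.
Sat(AF send) = {Init, Retry, Err}
A[(send & lock) U AF send]: least fixpoint, start Z0 = Sat(AF send) = {Init, Retry, Err}, add states in Sat(send & lock) with every successor in Z. Already a fixed point.
Sat(A[(send & lock) U AF send]) = {Init, Retry, Err}
Retry ∈ Sat(A[(send & lock) U AF send]) = {Init, Retry, Err}, so the formula holds at Retry.

Yes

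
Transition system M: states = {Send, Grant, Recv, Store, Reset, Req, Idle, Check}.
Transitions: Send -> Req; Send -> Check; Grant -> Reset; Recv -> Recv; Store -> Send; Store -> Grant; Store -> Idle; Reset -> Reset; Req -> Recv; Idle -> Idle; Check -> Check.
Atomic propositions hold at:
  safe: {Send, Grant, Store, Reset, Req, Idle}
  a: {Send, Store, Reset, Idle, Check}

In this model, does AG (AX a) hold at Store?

Sat(AX a) = {s : every successor in {Send, Store, Reset, Idle, Check}} = {Grant, Reset, Idle, Check}
AG (AX a): greatest fixpoint, start Z0 = {Grant, Reset, Idle, Check}, keep only states in Sat with every successor in Z. Already a fixed point.
Sat(AG (AX a)) = {Grant, Reset, Idle, Check}
Store ∉ Sat(AG (AX a)) = {Grant, Reset, Idle, Check}, so the formula does not hold at Store.

No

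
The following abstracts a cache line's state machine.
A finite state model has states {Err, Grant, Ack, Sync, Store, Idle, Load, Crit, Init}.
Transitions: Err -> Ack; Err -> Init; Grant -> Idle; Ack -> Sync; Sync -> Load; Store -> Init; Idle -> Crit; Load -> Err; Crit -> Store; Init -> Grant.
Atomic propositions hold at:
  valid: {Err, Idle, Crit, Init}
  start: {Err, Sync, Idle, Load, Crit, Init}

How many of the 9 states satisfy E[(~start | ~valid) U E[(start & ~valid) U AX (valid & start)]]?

6

Sat(~start) = {Grant, Ack, Store}
Sat(~valid) = {Grant, Ack, Sync, Store, Load}
Sat(~start | ~valid) = {Grant, Ack, Sync, Store, Load}
Sat(start & ~valid) = {Sync, Load}
Sat(valid & start) = {Err, Idle, Crit, Init}
Sat(AX (valid & start)) = {s : every successor in {Err, Idle, Crit, Init}} = {Grant, Store, Idle, Load}
E[(start & ~valid) U AX (valid & start)]: least fixpoint, start Z0 = Sat(AX (valid & start)) = {Grant, Store, Idle, Load}, add states in Sat(start & ~valid) with some successor in Z. Z1 = {Grant, Sync, Store, Idle, Load}; fixed.
Sat(E[(start & ~valid) U AX (valid & start)]) = {Grant, Sync, Store, Idle, Load}
E[(~start | ~valid) U E[(start & ~valid) U AX (valid & start)]]: least fixpoint, start Z0 = Sat(E[(start & ~valid) U AX (valid & start)]) = {Grant, Sync, Store, Idle, Load}, add states in Sat(~start | ~valid) with some successor in Z. Z1 = {Grant, Ack, Sync, Store, Idle, Load}; fixed.
Sat(E[(~start | ~valid) U E[(start & ~valid) U AX (valid & start)]]) = {Grant, Ack, Sync, Store, Idle, Load}
|Sat(E[(~start | ~valid) U E[(start & ~valid) U AX (valid & start)]])| = |{Grant, Ack, Sync, Store, Idle, Load}| = 6.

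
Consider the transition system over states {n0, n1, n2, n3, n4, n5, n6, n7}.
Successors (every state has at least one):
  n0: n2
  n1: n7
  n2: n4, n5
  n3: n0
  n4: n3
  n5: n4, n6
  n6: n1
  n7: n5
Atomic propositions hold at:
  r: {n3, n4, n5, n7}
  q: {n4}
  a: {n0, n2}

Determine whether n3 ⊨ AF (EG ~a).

No

Sat(~a) = {n1, n3, n4, n5, n6, n7}
EG ~a: greatest fixpoint, start Z0 = {n1, n3, n4, n5, n6, n7}, keep only states in Sat with some successor in Z. Z1 = {n1, n4, n5, n6, n7}; Z2 = {n1, n5, n6, n7}; fixed.
Sat(EG ~a) = {n1, n5, n6, n7}
AF (EG ~a): least fixpoint, start Z0 = {n1, n5, n6, n7}, add states with every successor in Z. Already a fixed point.
Sat(AF (EG ~a)) = {n1, n5, n6, n7}
n3 ∉ Sat(AF (EG ~a)) = {n1, n5, n6, n7}, so the formula does not hold at n3.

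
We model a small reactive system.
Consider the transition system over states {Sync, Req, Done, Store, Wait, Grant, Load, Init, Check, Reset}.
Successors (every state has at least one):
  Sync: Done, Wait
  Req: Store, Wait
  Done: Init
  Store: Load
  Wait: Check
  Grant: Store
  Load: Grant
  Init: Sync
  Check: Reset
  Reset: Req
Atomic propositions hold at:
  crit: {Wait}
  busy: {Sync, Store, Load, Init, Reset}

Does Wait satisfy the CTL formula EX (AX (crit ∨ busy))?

Yes

Sat(crit ∨ busy) = {Sync, Store, Wait, Load, Init, Reset}
Sat(AX (crit ∨ busy)) = {s : every successor in {Sync, Store, Wait, Load, Init, Reset}} = {Req, Done, Store, Grant, Init, Check}
Sat(EX (AX (crit ∨ busy))) = {s : some successor in {Req, Done, Store, Grant, Init, Check}} = {Sync, Req, Done, Wait, Grant, Load, Reset}
Wait ∈ Sat(EX (AX (crit ∨ busy))) = {Sync, Req, Done, Wait, Grant, Load, Reset}, so the formula holds at Wait.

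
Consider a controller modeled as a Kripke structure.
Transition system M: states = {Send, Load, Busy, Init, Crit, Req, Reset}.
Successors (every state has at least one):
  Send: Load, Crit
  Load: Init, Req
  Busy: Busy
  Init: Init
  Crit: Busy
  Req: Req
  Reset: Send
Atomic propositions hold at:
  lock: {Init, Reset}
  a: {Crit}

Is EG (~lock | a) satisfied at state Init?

No

Sat(~lock) = {Send, Load, Busy, Crit, Req}
Sat(~lock | a) = {Send, Load, Busy, Crit, Req}
EG (~lock | a): greatest fixpoint, start Z0 = {Send, Load, Busy, Crit, Req}, keep only states in Sat with some successor in Z. Already a fixed point.
Sat(EG (~lock | a)) = {Send, Load, Busy, Crit, Req}
Init ∉ Sat(EG (~lock | a)) = {Send, Load, Busy, Crit, Req}, so the formula does not hold at Init.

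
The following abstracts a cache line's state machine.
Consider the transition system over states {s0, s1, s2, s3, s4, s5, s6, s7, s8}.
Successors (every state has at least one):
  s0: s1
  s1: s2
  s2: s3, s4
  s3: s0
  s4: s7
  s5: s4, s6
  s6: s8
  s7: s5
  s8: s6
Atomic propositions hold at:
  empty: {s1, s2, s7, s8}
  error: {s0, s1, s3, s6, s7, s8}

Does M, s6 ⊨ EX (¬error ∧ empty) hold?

Sat(¬error) = {s2, s4, s5}
Sat(¬error ∧ empty) = {s2}
Sat(EX (¬error ∧ empty)) = {s : some successor in {s2}} = {s1}
s6 ∉ Sat(EX (¬error ∧ empty)) = {s1}, so the formula does not hold at s6.

No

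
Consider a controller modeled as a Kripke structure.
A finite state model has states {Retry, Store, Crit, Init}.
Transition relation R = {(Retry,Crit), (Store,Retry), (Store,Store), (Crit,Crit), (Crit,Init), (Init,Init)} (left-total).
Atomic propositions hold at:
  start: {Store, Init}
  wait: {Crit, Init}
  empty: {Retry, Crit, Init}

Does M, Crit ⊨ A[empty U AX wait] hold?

Yes

Sat(AX wait) = {s : every successor in {Crit, Init}} = {Retry, Crit, Init}
A[empty U AX wait]: least fixpoint, start Z0 = Sat(AX wait) = {Retry, Crit, Init}, add states in Sat(empty) with every successor in Z. Already a fixed point.
Sat(A[empty U AX wait]) = {Retry, Crit, Init}
Crit ∈ Sat(A[empty U AX wait]) = {Retry, Crit, Init}, so the formula holds at Crit.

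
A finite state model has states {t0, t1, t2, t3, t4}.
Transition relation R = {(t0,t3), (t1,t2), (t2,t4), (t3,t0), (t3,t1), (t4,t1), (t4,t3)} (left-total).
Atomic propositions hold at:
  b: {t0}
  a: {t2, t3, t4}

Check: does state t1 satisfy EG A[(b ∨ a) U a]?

No

Sat(b ∨ a) = {t0, t2, t3, t4}
A[(b ∨ a) U a]: least fixpoint, start Z0 = Sat(a) = {t2, t3, t4}, add states in Sat(b ∨ a) with every successor in Z. Z1 = {t0, t2, t3, t4}; fixed.
Sat(A[(b ∨ a) U a]) = {t0, t2, t3, t4}
EG A[(b ∨ a) U a]: greatest fixpoint, start Z0 = {t0, t2, t3, t4}, keep only states in Sat with some successor in Z. Already a fixed point.
Sat(EG A[(b ∨ a) U a]) = {t0, t2, t3, t4}
t1 ∉ Sat(EG A[(b ∨ a) U a]) = {t0, t2, t3, t4}, so the formula does not hold at t1.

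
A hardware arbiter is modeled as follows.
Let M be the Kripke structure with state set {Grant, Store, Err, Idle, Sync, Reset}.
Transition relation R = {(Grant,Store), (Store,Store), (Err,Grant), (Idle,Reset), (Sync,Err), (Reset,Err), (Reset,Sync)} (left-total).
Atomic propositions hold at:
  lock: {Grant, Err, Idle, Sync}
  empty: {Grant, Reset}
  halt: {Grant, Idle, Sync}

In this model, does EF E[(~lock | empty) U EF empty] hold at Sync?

Sat(~lock) = {Store, Reset}
Sat(~lock | empty) = {Grant, Store, Reset}
EF empty: least fixpoint, start Z0 = {Grant, Reset}, add states with some successor in Z. Z1 = {Grant, Err, Idle, Reset}; Z2 = {Grant, Err, Idle, Sync, Reset}; fixed.
Sat(EF empty) = {Grant, Err, Idle, Sync, Reset}
E[(~lock | empty) U EF empty]: least fixpoint, start Z0 = Sat(EF empty) = {Grant, Err, Idle, Sync, Reset}, add states in Sat(~lock | empty) with some successor in Z. Already a fixed point.
Sat(E[(~lock | empty) U EF empty]) = {Grant, Err, Idle, Sync, Reset}
EF E[(~lock | empty) U EF empty]: least fixpoint, start Z0 = {Grant, Err, Idle, Sync, Reset}, add states with some successor in Z. Already a fixed point.
Sat(EF E[(~lock | empty) U EF empty]) = {Grant, Err, Idle, Sync, Reset}
Sync ∈ Sat(EF E[(~lock | empty) U EF empty]) = {Grant, Err, Idle, Sync, Reset}, so the formula holds at Sync.

Yes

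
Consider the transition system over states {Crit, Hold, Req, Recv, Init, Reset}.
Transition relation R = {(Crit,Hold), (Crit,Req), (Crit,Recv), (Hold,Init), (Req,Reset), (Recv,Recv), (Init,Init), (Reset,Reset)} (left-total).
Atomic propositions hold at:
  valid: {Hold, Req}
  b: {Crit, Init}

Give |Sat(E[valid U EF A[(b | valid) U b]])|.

3

Sat(b | valid) = {Crit, Hold, Req, Init}
A[(b | valid) U b]: least fixpoint, start Z0 = Sat(b) = {Crit, Init}, add states in Sat(b | valid) with every successor in Z. Z1 = {Crit, Hold, Init}; fixed.
Sat(A[(b | valid) U b]) = {Crit, Hold, Init}
EF A[(b | valid) U b]: least fixpoint, start Z0 = {Crit, Hold, Init}, add states with some successor in Z. Already a fixed point.
Sat(EF A[(b | valid) U b]) = {Crit, Hold, Init}
E[valid U EF A[(b | valid) U b]]: least fixpoint, start Z0 = Sat(EF A[(b | valid) U b]) = {Crit, Hold, Init}, add states in Sat(valid) with some successor in Z. Already a fixed point.
Sat(E[valid U EF A[(b | valid) U b]]) = {Crit, Hold, Init}
|Sat(E[valid U EF A[(b | valid) U b]])| = |{Crit, Hold, Init}| = 3.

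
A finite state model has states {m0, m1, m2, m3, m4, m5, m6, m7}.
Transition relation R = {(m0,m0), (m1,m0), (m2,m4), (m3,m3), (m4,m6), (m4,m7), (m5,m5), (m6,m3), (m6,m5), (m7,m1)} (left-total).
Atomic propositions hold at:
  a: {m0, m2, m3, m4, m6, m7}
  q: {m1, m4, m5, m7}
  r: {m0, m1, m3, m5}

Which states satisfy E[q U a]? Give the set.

E[q U a]: least fixpoint, start Z0 = Sat(a) = {m0, m2, m3, m4, m6, m7}, add states in Sat(q) with some successor in Z. Z1 = {m0, m1, m2, m3, m4, m6, m7}; fixed.
Sat(E[q U a]) = {m0, m1, m2, m3, m4, m6, m7}

{m0, m1, m2, m3, m4, m6, m7}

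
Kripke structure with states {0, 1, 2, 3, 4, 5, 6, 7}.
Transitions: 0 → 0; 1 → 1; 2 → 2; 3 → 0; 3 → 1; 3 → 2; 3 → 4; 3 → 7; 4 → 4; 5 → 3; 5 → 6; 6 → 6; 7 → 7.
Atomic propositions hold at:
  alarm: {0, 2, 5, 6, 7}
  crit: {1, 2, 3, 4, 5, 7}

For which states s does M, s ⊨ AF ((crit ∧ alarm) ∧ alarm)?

Sat(crit ∧ alarm) = {2, 5, 7}
Sat((crit ∧ alarm) ∧ alarm) = {2, 5, 7}
AF ((crit ∧ alarm) ∧ alarm): least fixpoint, start Z0 = {2, 5, 7}, add states with every successor in Z. Already a fixed point.
Sat(AF ((crit ∧ alarm) ∧ alarm)) = {2, 5, 7}

{2, 5, 7}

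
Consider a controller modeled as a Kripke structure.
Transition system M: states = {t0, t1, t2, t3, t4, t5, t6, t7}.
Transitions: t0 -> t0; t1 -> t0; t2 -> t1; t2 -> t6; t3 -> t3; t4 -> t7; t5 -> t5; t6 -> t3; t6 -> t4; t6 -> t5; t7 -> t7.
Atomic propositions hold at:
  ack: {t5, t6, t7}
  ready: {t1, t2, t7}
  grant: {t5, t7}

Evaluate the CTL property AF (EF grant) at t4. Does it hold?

Yes

EF grant: least fixpoint, start Z0 = {t5, t7}, add states with some successor in Z. Z1 = {t4, t5, t6, t7}; Z2 = {t2, t4, t5, t6, t7}; fixed.
Sat(EF grant) = {t2, t4, t5, t6, t7}
AF (EF grant): least fixpoint, start Z0 = {t2, t4, t5, t6, t7}, add states with every successor in Z. Already a fixed point.
Sat(AF (EF grant)) = {t2, t4, t5, t6, t7}
t4 ∈ Sat(AF (EF grant)) = {t2, t4, t5, t6, t7}, so the formula holds at t4.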